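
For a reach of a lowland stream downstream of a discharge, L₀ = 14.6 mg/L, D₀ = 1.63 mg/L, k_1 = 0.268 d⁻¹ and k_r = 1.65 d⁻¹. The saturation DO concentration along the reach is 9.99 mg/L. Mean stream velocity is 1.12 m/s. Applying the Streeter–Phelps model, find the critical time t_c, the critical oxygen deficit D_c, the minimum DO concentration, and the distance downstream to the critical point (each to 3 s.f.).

With k_r/k_1 = 6.157 and 1 − D₀(k_r−k_1)/(k_1 L₀) = 0.4243,
t_c = ln(6.157 × 0.4243) / (1.65 − 0.268) = ln(2.612) / 1.382 = 0.9602/1.382 = 0.6948 d.
L(t_c) = L₀ e^(−k_1 t_c) = 14.6 × 0.8301 = 12.12 mg/L, and at the critical point k_r D_c = k_1 L, so D_c = (0.268/1.65) × 12.12 = 1.969 mg/L.
Minimum DO = C_s − D_c = 9.99 − 1.969 = 8.021 mg/L.
x_c = v t_c = 1.12 m/s × 0.6948 d × 86400 s/d = 67230 m ≈ 67.2 km.

t_c ≈ 0.695 d; D_c ≈ 1.97 mg/L; min DO ≈ 8.02 mg/L; x_c ≈ 67.2 km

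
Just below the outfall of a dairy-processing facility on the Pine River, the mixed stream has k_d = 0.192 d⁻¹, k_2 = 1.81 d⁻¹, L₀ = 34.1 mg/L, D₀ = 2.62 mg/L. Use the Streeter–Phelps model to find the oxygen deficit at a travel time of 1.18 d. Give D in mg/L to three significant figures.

k_d L₀/(k_2−k_d) = 0.192×34.1/(1.81−0.192) = 6.547/1.618 = 4.046 mg/L.
e^(−k_d t) = e^(−0.192×1.180) = 0.7973; e^(−k_2 t) = e^(−1.81×1.180) = 0.1182.
D = 4.046 × (0.7973 − 0.1182) + 2.62 × 0.1182 = 2.748 + 0.3096 = 3.058 mg/L.

D ≈ 3.06 mg/L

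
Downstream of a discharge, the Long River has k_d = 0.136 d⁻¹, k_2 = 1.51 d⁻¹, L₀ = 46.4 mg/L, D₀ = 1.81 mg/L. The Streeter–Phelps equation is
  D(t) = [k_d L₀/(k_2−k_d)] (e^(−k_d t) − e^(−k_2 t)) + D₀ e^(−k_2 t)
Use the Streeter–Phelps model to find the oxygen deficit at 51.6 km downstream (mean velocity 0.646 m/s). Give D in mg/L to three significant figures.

D ≈ 3.36 mg/L

Travel time t = x/v = 51.6 km / (0.646 m/s) = 51600 m / 0.646 m/s = 79880 s = 0.9245 d.
k_d L₀/(k_2−k_d) = 0.136×46.4/(1.51−0.136) = 6.310/1.374 = 4.593 mg/L.
e^(−k_d t) = e^(−0.136×0.9245) = 0.8819; e^(−k_2 t) = e^(−1.51×0.9245) = 0.2476.
D = 4.593 × (0.8819 − 0.2476) + 1.81 × 0.2476 = 2.913 + 0.4481 = 3.361 mg/L.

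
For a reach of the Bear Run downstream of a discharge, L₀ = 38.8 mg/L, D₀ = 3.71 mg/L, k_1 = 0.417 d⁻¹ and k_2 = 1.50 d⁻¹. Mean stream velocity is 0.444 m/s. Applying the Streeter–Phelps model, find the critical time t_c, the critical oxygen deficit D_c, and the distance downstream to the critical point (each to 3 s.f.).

t_c ≈ 0.918 d; D_c ≈ 7.35 mg/L; x_c ≈ 35.2 km

t_c = [1/(k_2−k_1)] ln[(k_2/k_1)(1 − D₀(k_2−k_1)/(k_1 L₀))]
= [1/(1.50−0.417)] ln[(1.50/0.417)(1 − 3.71×1.083/(0.417×38.8))]
= (1/1.083) ln[3.597 × 0.7517] = 0.9234 × ln(2.704) = 0.9234 × 0.9947 = 0.9184 d.
D_c = (k_1/k_2) L₀ e^(−k_1 t_c) = (0.417/1.50) × 38.8 × e^(−0.417×0.9184) = 0.2780 × 38.8 × 0.6818 = 7.354 mg/L.
x_c = v t_c = 0.444 m/s × 0.9184 d × 86400 s/d = 35230 m ≈ 35.2 km.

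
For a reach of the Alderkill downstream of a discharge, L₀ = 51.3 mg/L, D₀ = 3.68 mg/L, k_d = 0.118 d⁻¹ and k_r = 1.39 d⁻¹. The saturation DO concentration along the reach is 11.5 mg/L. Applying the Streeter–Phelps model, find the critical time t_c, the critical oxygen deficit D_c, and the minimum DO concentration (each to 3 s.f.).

At the critical point dD/dt = 0, so k_d L₀ e^(−k_d t) = k_r D. Substituting D(t) from the Streeter–Phelps equation and solving for t gives
t_c = ln[(k_r/k_d)(1 − D₀(k_r−k_d)/(k_d L₀))] / (k_r−k_d).
Here k_r−k_d = 1.272 d⁻¹ and 1 − D₀(k_r−k_d)/(k_d L₀) = 1 − 3.68×1.272/(0.118×51.3) = 0.2267, so
t_c = ln(11.78 × 0.2267) / 1.272 = 0.9823 / 1.272 = 0.7723 d.
D_c = (k_d/k_r) L₀ e^(−k_d t_c) = (0.118/1.39) × 51.3 × e^(−0.118×0.7723) = 0.08489 × 51.3 × 0.9129 = 3.976 mg/L.
Minimum DO = C_s − D_c = 11.5 − 3.976 = 7.524 mg/L.

t_c ≈ 0.772 d; D_c ≈ 3.98 mg/L; min DO ≈ 7.52 mg/L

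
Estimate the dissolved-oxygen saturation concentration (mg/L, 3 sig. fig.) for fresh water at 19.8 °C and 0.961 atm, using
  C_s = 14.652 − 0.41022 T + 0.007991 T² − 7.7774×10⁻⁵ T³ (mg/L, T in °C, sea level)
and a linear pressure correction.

At sea level: C_s = 14.652 − 0.41022×19.8 + 0.007991×19.8² − 7.7774×10⁻⁵×19.8³ = 9.059 mg/L.
Pressure correction: C_s' = 9.059 × 0.961 = 8.705 mg/L.

C_s ≈ 8.71 mg/L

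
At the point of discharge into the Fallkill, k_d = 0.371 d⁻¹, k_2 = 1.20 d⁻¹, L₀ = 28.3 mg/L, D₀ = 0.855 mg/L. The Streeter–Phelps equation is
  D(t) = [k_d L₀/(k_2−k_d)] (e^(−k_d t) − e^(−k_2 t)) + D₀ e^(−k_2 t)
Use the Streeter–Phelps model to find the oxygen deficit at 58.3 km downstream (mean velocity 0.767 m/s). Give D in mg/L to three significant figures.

D ≈ 5.03 mg/L

Travel time t = x/v = 58.3 km / (0.767 m/s) = 58300 m / 0.767 m/s = 76010 s = 0.8798 d.
k_d L₀/(k_2−k_d) = 0.371×28.3/(1.20−0.371) = 10.50/0.8290 = 12.67 mg/L.
e^(−k_d t) = e^(−0.371×0.8798) = 0.7215; e^(−k_2 t) = e^(−1.20×0.8798) = 0.3479.
D = 12.67 × (0.7215 − 0.3479) + 0.855 × 0.3479 = 4.731 + 0.2975 = 5.029 mg/L.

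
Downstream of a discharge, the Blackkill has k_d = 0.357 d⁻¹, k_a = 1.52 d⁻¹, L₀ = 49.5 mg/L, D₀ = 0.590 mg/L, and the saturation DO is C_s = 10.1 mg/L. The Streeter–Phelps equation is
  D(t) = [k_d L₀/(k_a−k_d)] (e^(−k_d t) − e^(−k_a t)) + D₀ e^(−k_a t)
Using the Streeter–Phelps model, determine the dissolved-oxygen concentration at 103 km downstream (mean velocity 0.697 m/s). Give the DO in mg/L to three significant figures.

DO ≈ 2.93 mg/L

Travel time t = x/v = 103 km / (0.697 m/s) = 103000 m / 0.697 m/s = 147800 s = 1.710 d.
k_d L₀/(k_a−k_d) = 0.357×49.5/(1.52−0.357) = 17.67/1.163 = 15.19 mg/L.
e^(−k_d t) = e^(−0.357×1.710) = 0.5430; e^(−k_a t) = e^(−1.52×1.710) = 0.07429.
D = 15.19 × (0.5430 − 0.07429) + 0.590 × 0.07429 = 7.122 + 0.04383 = 7.166 mg/L.
DO = C_s − D = 10.1 − 7.166 = 2.934 mg/L.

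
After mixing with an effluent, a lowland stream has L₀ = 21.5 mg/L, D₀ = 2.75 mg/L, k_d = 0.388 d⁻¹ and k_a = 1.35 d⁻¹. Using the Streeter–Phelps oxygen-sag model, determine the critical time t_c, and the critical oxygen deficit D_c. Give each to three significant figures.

t_c = [1/(k_a−k_d)] ln[(k_a/k_d)(1 − D₀(k_a−k_d)/(k_d L₀))]
= [1/(1.35−0.388)] ln[(1.35/0.388)(1 − 2.75×0.9620/(0.388×21.5))]
= (1/0.9620) ln[3.479 × 0.6829] = 1.040 × ln(2.376) = 1.040 × 0.8654 = 0.8996 d.
L(t_c) = L₀ e^(−k_d t_c) = 21.5 × 0.7054 = 15.17 mg/L, and at the critical point k_a D_c = k_d L, so D_c = (0.388/1.35) × 15.17 = 4.359 mg/L.

t_c ≈ 0.900 d; D_c ≈ 4.36 mg/L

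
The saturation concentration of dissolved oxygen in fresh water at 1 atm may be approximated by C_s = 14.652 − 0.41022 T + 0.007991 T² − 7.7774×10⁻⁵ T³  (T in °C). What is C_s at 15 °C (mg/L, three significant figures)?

C_s ≈ 10.0 mg/L

C_s = 14.652 − 0.41022×15 + 0.007991×15² − 7.7774×10⁻⁵×15³ = 10.03 mg/L.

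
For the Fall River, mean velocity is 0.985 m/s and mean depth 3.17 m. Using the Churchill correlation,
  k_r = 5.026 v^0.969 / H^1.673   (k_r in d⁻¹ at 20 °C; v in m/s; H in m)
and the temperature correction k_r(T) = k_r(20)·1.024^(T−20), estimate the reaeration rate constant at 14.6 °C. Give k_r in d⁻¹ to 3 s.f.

k_r(20) = 5.026 × 0.985^0.969 / 3.17^1.673 = 5.026 × 0.9855 / 6.891 = 0.7188 d⁻¹.
k_r(14.6) = 0.7188 × 1.024^(14.6−20) = 0.7188 × 0.8798 = 0.6324 d⁻¹.

k_r ≈ 0.632 d⁻¹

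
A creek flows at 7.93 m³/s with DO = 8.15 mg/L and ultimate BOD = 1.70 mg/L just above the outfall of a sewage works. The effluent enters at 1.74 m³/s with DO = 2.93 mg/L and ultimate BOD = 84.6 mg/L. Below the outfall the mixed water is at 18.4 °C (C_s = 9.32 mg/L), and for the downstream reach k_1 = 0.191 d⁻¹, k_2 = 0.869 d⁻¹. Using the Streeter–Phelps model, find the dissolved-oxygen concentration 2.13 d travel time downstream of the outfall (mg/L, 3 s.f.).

Mixed DO = (7.93×8.15 + 1.74×2.93)/(7.93+1.74) = 69.73/9.670 = 7.211 mg/L.
Mixed L₀ = (7.93×1.70 + 1.74×84.6)/(9.670) = 160.7/9.670 = 16.62 mg/L.
Initial deficit D₀ = C_s − DO₀ = 9.32 − 7.211 = 2.109 mg/L.
D(2.13) = [0.191×16.62/(0.869−0.191)](e^(−0.191×2.13) − e^(−0.869×2.13)) + 2.109 e^(−0.869×2.13)
= 4.681 × (0.6658 − 0.1571) + 2.109 × 0.1571 = 2.713 mg/L.
DO = 9.32 − 2.713 = 6.607 mg/L.

DO ≈ 6.61 mg/L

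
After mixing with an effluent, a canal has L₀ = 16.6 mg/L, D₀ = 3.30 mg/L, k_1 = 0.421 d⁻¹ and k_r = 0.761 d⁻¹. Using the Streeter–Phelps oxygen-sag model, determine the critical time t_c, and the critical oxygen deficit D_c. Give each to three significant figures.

t_c = [1/(k_r−k_1)] ln[(k_r/k_1)(1 − D₀(k_r−k_1)/(k_1 L₀))]
= [1/(0.761−0.421)] ln[(0.761/0.421)(1 − 3.30×0.3400/(0.421×16.6))]
= (1/0.3400) ln[1.808 × 0.8395] = 2.941 × ln(1.517) = 2.941 × 0.4170 = 1.226 d.
D_c = (k_1/k_r) L₀ e^(−k_1 t_c) = (0.421/0.761) × 16.6 × e^(−0.421×1.226) = 0.5532 × 16.6 × 0.5967 = 5.480 mg/L.

t_c ≈ 1.23 d; D_c ≈ 5.48 mg/L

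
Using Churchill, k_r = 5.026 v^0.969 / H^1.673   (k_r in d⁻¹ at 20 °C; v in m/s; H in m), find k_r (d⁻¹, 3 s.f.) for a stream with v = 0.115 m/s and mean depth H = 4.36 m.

k_r = 5.026 × 0.115^0.969 / 4.36^1.673 = 5.026 × 0.1230 / 11.75 = 0.05262 d⁻¹.

k_r ≈ 0.0526 d⁻¹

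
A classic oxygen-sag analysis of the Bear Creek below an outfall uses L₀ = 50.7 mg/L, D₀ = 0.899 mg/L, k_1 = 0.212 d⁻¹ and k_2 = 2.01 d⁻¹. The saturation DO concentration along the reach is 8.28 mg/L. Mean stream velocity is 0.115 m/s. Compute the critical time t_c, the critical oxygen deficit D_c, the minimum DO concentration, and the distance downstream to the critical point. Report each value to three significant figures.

t_c ≈ 1.16 d; D_c ≈ 4.18 mg/L; min DO ≈ 4.10 mg/L; x_c ≈ 11.5 km

t_c = [1/(k_2−k_1)] ln[(k_2/k_1)(1 − D₀(k_2−k_1)/(k_1 L₀))]
= [1/(2.01−0.212)] ln[(2.01/0.212)(1 − 0.899×1.798/(0.212×50.7))]
= (1/1.798) ln[9.481 × 0.8496] = 0.5562 × ln(8.055) = 0.5562 × 2.086 = 1.160 d.
L(t_c) = L₀ e^(−k_1 t_c) = 50.7 × 0.7819 = 39.64 mg/L, and at the critical point k_2 D_c = k_1 L, so D_c = (0.212/2.01) × 39.64 = 4.181 mg/L.
Minimum DO = C_s − D_c = 8.28 − 4.181 = 4.099 mg/L.
x_c = v t_c = 0.115 m/s × 1.160 d × 86400 s/d = 11530 m ≈ 11.5 km.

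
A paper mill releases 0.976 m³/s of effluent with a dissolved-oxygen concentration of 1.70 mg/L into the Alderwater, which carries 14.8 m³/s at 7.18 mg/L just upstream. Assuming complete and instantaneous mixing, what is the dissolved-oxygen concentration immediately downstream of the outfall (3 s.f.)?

Flow-weighted mixing: C = (Q_r C_r + Q_w C_w)/(Q_r + Q_w)
= (14.8×7.18 + 0.976×1.70)/(14.8 + 0.976) = 107.9/15.78 = 6.841 mg/L.

6.84 mg/L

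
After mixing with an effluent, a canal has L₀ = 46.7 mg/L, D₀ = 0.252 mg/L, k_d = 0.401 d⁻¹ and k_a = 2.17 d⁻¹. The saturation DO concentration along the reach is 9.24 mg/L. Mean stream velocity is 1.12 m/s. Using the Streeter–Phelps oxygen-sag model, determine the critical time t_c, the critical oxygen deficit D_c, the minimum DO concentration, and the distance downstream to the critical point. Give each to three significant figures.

t_c = [1/(k_a−k_d)] ln[(k_a/k_d)(1 − D₀(k_a−k_d)/(k_d L₀))]
= [1/(2.17−0.401)] ln[(2.17/0.401)(1 − 0.252×1.769/(0.401×46.7))]
= (1/1.769) ln[5.411 × 0.9762] = 0.5653 × ln(5.283) = 0.5653 × 1.664 = 0.9409 d.
L(t_c) = L₀ e^(−k_d t_c) = 46.7 × 0.6857 = 32.02 mg/L, and at the critical point k_a D_c = k_d L, so D_c = (0.401/2.17) × 32.02 = 5.918 mg/L.
Minimum DO = C_s − D_c = 9.24 − 5.918 = 3.322 mg/L.
x_c = v t_c = 1.12 m/s × 0.9409 d × 86400 s/d = 91050 m ≈ 91.0 km.

t_c ≈ 0.941 d; D_c ≈ 5.92 mg/L; min DO ≈ 3.32 mg/L; x_c ≈ 91.0 km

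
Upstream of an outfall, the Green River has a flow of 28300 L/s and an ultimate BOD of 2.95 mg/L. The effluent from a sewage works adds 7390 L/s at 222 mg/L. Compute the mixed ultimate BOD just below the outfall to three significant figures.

48.3 mg/L

Flow-weighted mixing: C = (Q_r C_r + Q_w C_w)/(Q_r + Q_w)
= (28300×2.95 + 7390×222)/(28300 + 7390) = 1.724×10^6/35690 = 48.31 mg/L.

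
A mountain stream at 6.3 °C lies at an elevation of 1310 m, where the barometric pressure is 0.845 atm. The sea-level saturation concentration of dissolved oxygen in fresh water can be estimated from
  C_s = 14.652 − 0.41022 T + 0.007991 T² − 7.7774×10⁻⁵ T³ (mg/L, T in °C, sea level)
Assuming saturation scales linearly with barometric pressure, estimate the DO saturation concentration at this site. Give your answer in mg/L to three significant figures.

At sea level: C_s = 14.652 − 0.41022×6.3 + 0.007991×6.3² − 7.7774×10⁻⁵×6.3³ = 12.37 mg/L.
Pressure correction: C_s' = 12.37 × 0.845 = 10.45 mg/L.

C_s ≈ 10.4 mg/L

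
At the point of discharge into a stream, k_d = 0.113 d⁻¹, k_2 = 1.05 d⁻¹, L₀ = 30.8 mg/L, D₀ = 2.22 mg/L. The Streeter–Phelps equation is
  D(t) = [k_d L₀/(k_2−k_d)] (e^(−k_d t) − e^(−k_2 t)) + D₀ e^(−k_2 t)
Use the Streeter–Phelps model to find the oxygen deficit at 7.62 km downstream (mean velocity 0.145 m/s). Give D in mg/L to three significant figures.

D ≈ 2.68 mg/L

Travel time t = x/v = 7.62 km / (0.145 m/s) = 7620 m / 0.145 m/s = 52550 s = 0.6082 d.
k_d L₀/(k_2−k_d) = 0.113×30.8/(1.05−0.113) = 3.480/0.9370 = 3.714 mg/L.
e^(−k_d t) = e^(−0.113×0.6082) = 0.9336; e^(−k_2 t) = e^(−1.05×0.6082) = 0.5280.
D = 3.714 × (0.9336 − 0.5280) + 2.22 × 0.5280 = 1.506 + 1.172 = 2.679 mg/L.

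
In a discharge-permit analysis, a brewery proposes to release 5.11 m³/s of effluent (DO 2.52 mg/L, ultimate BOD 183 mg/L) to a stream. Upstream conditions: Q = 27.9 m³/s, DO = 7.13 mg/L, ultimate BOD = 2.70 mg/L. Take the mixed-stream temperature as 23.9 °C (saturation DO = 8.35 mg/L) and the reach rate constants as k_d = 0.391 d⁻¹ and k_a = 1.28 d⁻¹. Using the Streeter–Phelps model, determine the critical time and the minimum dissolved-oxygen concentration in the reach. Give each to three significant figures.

t_c ≈ 1.16 d; minimum DO ≈ 2.41 mg/L

Mixed DO = (27.9×7.13 + 5.11×2.52)/(27.9+5.11) = 211.8/33.01 = 6.416 mg/L.
Mixed L₀ = (27.9×2.70 + 5.11×183)/(33.01) = 1010/33.01 = 30.61 mg/L.
Initial deficit D₀ = C_s − DO₀ = 8.35 − 6.416 = 1.934 mg/L.
t_c = (1/0.8890) ln[(1.28/0.391)(1 − 1.934×0.8890/(0.391×30.61))] = 1.125 × ln(2.803) = 1.160 d.
D_c = (0.391/1.28) × 30.61 × e^(−0.391×1.160) = 0.3055 × 30.61 × 0.6355 = 5.942 mg/L.
Minimum DO = 8.35 − 5.942 = 2.408 mg/L.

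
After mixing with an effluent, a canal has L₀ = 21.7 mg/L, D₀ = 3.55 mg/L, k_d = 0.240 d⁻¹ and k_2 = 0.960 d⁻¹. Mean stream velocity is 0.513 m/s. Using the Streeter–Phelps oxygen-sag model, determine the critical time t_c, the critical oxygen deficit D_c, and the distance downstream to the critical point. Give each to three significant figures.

t_c = [1/(k_2−k_d)] ln[(k_2/k_d)(1 − D₀(k_2−k_d)/(k_d L₀))]
= [1/(0.960−0.240)] ln[(0.960/0.240)(1 − 3.55×0.7200/(0.240×21.7))]
= (1/0.7200) ln[4.000 × 0.5092] = 1.389 × ln(2.037) = 1.389 × 0.7114 = 0.9881 d.
L(t_c) = L₀ e^(−k_d t_c) = 21.7 × 0.7889 = 17.12 mg/L, and at the critical point k_2 D_c = k_d L, so D_c = (0.240/0.960) × 17.12 = 4.280 mg/L.
x_c = v t_c = 0.513 m/s × 0.9881 d × 86400 s/d = 43790 m ≈ 43.8 km.

t_c ≈ 0.988 d; D_c ≈ 4.28 mg/L; x_c ≈ 43.8 km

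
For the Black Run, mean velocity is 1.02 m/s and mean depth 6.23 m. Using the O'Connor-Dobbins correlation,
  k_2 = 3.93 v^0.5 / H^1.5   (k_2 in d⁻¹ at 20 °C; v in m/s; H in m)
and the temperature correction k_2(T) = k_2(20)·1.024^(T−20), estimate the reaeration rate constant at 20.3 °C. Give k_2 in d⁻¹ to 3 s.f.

k_2(20) = 3.93 × 1.02^0.5 / 6.23^1.5 = 3.93 × 1.010 / 15.55 = 0.2552 d⁻¹.
k_2(20.3) = 0.2552 × 1.024^(20.3−20) = 0.2552 × 1.007 = 0.2571 d⁻¹.

k_2 ≈ 0.257 d⁻¹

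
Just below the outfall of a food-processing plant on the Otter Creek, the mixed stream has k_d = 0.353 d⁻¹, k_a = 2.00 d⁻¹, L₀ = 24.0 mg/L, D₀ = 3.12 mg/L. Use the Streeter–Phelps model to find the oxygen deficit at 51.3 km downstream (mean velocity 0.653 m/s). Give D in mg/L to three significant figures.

Travel time t = x/v = 51.3 km / (0.653 m/s) = 51300 m / 0.653 m/s = 78560 s = 0.9093 d.
k_d L₀/(k_a−k_d) = 0.353×24.0/(2.00−0.353) = 8.472/1.647 = 5.144 mg/L.
e^(−k_d t) = e^(−0.353×0.9093) = 0.7254; e^(−k_a t) = e^(−2.00×0.9093) = 0.1623.
D = 5.144 × (0.7254 − 0.1623) + 3.12 × 0.1623 = 2.897 + 0.5063 = 3.403 mg/L.

D ≈ 3.40 mg/L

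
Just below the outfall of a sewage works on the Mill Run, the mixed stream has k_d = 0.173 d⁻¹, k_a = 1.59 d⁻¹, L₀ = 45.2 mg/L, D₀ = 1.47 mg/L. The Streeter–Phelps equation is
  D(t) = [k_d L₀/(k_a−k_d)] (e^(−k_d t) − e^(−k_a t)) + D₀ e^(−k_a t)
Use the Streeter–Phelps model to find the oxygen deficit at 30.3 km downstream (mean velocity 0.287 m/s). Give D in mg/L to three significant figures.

D ≈ 3.89 mg/L

Travel time t = x/v = 30.3 km / (0.287 m/s) = 30300 m / 0.287 m/s = 105600 s = 1.222 d.
k_d L₀/(k_a−k_d) = 0.173×45.2/(1.59−0.173) = 7.820/1.417 = 5.518 mg/L.
e^(−k_d t) = e^(−0.173×1.222) = 0.8095; e^(−k_a t) = e^(−1.59×1.222) = 0.1433.
D = 5.518 × (0.8095 − 0.1433) + 1.47 × 0.1433 = 3.676 + 0.2106 = 3.887 mg/L.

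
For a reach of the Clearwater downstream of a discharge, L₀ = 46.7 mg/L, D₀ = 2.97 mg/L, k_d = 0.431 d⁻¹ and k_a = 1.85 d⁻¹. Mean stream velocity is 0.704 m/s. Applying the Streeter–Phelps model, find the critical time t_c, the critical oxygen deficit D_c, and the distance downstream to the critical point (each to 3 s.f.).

At the critical point dD/dt = 0, so k_d L₀ e^(−k_d t) = k_a D. Substituting D(t) from the Streeter–Phelps equation and solving for t gives
t_c = ln[(k_a/k_d)(1 − D₀(k_a−k_d)/(k_d L₀))] / (k_a−k_d).
Here k_a−k_d = 1.419 d⁻¹ and 1 − D₀(k_a−k_d)/(k_d L₀) = 1 − 2.97×1.419/(0.431×46.7) = 0.7906, so
t_c = ln(4.292 × 0.7906) / 1.419 = 1.222 / 1.419 = 0.8611 d.
L(t_c) = L₀ e^(−k_d t_c) = 46.7 × 0.6900 = 32.22 mg/L, and at the critical point k_a D_c = k_d L, so D_c = (0.431/1.85) × 32.22 = 7.507 mg/L.
x_c = v t_c = 0.704 m/s × 0.8611 d × 86400 s/d = 52380 m ≈ 52.4 km.

t_c ≈ 0.861 d; D_c ≈ 7.51 mg/L; x_c ≈ 52.4 km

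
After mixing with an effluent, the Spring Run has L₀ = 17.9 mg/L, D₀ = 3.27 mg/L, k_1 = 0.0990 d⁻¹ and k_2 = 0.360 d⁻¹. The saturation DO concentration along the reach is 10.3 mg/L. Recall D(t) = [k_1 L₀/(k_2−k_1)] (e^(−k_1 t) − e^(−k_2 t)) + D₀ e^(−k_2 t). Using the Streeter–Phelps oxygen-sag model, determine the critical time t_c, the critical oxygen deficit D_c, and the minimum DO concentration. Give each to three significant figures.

t_c ≈ 2.43 d; D_c ≈ 3.87 mg/L; min DO ≈ 6.43 mg/L

With k_2/k_1 = 3.636 and 1 − D₀(k_2−k_1)/(k_1 L₀) = 0.5184,
t_c = ln(3.636 × 0.5184) / (0.360 − 0.0990) = ln(1.885) / 0.2610 = 0.6339/0.2610 = 2.429 d.
L(t_c) = L₀ e^(−k_1 t_c) = 17.9 × 0.7863 = 14.07 mg/L, and at the critical point k_2 D_c = k_1 L, so D_c = (0.0990/0.360) × 14.07 = 3.870 mg/L.
Minimum DO = C_s − D_c = 10.3 − 3.870 = 6.430 mg/L.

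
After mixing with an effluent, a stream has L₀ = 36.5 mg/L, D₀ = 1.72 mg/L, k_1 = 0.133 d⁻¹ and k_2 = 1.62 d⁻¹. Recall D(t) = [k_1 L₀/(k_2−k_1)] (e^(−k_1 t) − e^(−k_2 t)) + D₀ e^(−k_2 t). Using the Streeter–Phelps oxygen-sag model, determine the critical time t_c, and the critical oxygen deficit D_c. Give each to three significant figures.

t_c ≈ 1.18 d; D_c ≈ 2.56 mg/L

With k_2/k_1 = 12.18 and 1 − D₀(k_2−k_1)/(k_1 L₀) = 0.4731,
t_c = ln(12.18 × 0.4731) / (1.62 − 0.133) = ln(5.763) / 1.487 = 1.751/1.487 = 1.178 d.
D_c = (k_1/k_2) L₀ e^(−k_1 t_c) = (0.133/1.62) × 36.5 × e^(−0.133×1.178) = 0.08210 × 36.5 × 0.8550 = 2.562 mg/L.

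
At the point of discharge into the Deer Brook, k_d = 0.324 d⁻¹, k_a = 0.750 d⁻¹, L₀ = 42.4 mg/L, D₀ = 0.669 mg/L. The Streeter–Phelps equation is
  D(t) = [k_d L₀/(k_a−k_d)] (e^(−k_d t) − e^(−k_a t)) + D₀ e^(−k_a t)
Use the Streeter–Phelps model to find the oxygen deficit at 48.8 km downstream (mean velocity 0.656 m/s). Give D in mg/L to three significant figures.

D ≈ 7.84 mg/L

Travel time t = x/v = 48.8 km / (0.656 m/s) = 48800 m / 0.656 m/s = 74390 s = 0.8610 d.
k_d L₀/(k_a−k_d) = 0.324×42.4/(0.750−0.324) = 13.74/0.4260 = 32.25 mg/L.
e^(−k_d t) = e^(−0.324×0.8610) = 0.7566; e^(−k_a t) = e^(−0.750×0.8610) = 0.5243.
D = 32.25 × (0.7566 − 0.5243) + 0.669 × 0.5243 = 7.491 + 0.3507 = 7.842 mg/L.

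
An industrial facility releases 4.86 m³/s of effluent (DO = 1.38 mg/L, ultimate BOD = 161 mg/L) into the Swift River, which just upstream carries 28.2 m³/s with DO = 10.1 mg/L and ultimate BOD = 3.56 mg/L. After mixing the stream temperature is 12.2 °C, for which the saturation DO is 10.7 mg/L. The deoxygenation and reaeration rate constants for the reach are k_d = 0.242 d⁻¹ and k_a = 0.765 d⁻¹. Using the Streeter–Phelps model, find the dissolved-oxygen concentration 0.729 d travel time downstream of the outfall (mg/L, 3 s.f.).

Mixed DO = (28.2×10.1 + 4.86×1.38)/(28.2+4.86) = 291.5/33.06 = 8.818 mg/L.
Mixed L₀ = (28.2×3.56 + 4.86×161)/(33.06) = 882.9/33.06 = 26.70 mg/L.
Initial deficit D₀ = C_s − DO₀ = 10.7 − 8.818 = 1.882 mg/L.
D(0.729) = [0.242×26.70/(0.765−0.242)](e^(−0.242×0.729) − e^(−0.765×0.729)) + 1.882 e^(−0.765×0.729)
= 12.36 × (0.8383 − 0.5725) + 1.882 × 0.5725 = 4.361 mg/L.
DO = 10.7 − 4.361 = 6.339 mg/L.

DO ≈ 6.34 mg/L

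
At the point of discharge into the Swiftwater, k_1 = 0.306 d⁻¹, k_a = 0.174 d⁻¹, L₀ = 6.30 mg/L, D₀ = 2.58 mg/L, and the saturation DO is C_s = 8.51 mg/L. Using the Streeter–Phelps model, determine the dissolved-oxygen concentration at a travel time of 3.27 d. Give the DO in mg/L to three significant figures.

k_1 L₀/(k_a−k_1) = 0.306×6.30/(0.174−0.306) = 1.928/-0.1320 = -14.60 mg/L.
e^(−k_1 t) = e^(−0.306×3.270) = 0.3677; e^(−k_a t) = e^(−0.174×3.270) = 0.5661.
D = -14.60 × (0.3677 − 0.5661) + 2.58 × 0.5661 = 2.898 + 1.461 = 4.359 mg/L.
DO = C_s − D = 8.51 − 4.359 = 4.151 mg/L.

DO ≈ 4.15 mg/L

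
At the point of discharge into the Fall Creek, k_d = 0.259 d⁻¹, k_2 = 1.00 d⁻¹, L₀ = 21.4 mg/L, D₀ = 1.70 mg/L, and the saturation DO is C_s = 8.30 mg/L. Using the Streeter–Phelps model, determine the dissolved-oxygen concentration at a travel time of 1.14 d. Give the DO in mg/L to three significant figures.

DO ≈ 4.58 mg/L

k_d L₀/(k_2−k_d) = 0.259×21.4/(1.00−0.259) = 5.543/0.7410 = 7.480 mg/L.
e^(−k_d t) = e^(−0.259×1.140) = 0.7443; e^(−k_2 t) = e^(−1.00×1.140) = 0.3198.
D = 7.480 × (0.7443 − 0.3198) + 1.70 × 0.3198 = 3.175 + 0.5437 = 3.719 mg/L.
DO = C_s − D = 8.30 − 3.719 = 4.581 mg/L.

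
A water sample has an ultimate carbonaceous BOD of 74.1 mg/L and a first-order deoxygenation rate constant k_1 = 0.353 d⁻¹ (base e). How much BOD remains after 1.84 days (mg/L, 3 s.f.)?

L_t = L₀ e^(−k_1 t) = 74.1 × e^(−0.353×1.84) = 74.1 × 0.5223 = 38.70 mg/L.

L ≈ 38.7 mg/L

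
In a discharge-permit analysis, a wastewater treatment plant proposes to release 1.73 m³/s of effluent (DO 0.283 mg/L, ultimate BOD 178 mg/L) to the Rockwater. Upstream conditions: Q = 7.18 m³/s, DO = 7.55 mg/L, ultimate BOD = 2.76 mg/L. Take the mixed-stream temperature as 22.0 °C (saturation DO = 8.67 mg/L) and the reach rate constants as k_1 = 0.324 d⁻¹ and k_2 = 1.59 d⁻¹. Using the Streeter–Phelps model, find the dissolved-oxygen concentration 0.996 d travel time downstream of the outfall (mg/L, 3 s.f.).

DO ≈ 3.26 mg/L

Mixed DO = (7.18×7.55 + 1.73×0.283)/(7.18+1.73) = 54.70/8.910 = 6.139 mg/L.
Mixed L₀ = (7.18×2.76 + 1.73×178)/(8.910) = 327.8/8.910 = 36.79 mg/L.
Initial deficit D₀ = C_s − DO₀ = 8.67 − 6.139 = 2.531 mg/L.
D(0.996) = [0.324×36.79/(1.59−0.324)](e^(−0.324×0.996) − e^(−1.59×0.996)) + 2.531 e^(−1.59×0.996)
= 9.414 × (0.7242 − 0.2052) + 2.531 × 0.2052 = 5.405 mg/L.
DO = 8.67 − 5.405 = 3.265 mg/L.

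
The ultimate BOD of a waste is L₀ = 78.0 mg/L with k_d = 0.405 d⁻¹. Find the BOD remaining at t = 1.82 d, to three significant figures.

L ≈ 37.3 mg/L

L_t = L₀ e^(−k_d t) = 78.0 × e^(−0.405×1.82) = 78.0 × 0.4785 = 37.32 mg/L.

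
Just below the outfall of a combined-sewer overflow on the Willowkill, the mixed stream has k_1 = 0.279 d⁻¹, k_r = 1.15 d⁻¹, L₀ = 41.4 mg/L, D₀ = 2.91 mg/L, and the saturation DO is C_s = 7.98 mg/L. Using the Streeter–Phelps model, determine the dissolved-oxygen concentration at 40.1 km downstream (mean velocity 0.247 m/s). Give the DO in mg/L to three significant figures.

Travel time t = x/v = 40.1 km / (0.247 m/s) = 40100 m / 0.247 m/s = 162300 s = 1.879 d.
k_1 L₀/(k_r−k_1) = 0.279×41.4/(1.15−0.279) = 11.55/0.8710 = 13.26 mg/L.
e^(−k_1 t) = e^(−0.279×1.879) = 0.5920; e^(−k_r t) = e^(−1.15×1.879) = 0.1152.
D = 13.26 × (0.5920 − 0.1152) + 2.91 × 0.1152 = 6.323 + 0.3353 = 6.658 mg/L.
DO = C_s − D = 7.98 − 6.658 = 1.322 mg/L.

DO ≈ 1.32 mg/L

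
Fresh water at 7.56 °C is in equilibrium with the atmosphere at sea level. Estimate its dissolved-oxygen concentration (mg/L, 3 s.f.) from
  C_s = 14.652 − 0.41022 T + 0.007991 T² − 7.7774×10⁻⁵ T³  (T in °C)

C_s = 14.652 − 0.41022×7.56 + 0.007991×7.56² − 7.7774×10⁻⁵×7.56³ = 11.97 mg/L.

C_s ≈ 12.0 mg/L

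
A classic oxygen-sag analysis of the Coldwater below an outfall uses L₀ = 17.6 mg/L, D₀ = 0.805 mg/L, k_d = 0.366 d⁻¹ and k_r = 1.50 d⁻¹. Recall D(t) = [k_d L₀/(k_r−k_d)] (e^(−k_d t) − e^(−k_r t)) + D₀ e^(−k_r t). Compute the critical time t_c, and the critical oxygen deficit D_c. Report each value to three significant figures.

t_c = [1/(k_r−k_d)] ln[(k_r/k_d)(1 − D₀(k_r−k_d)/(k_d L₀))]
= [1/(1.50−0.366)] ln[(1.50/0.366)(1 − 0.805×1.134/(0.366×17.6))]
= (1/1.134) ln[4.098 × 0.8583] = 0.8818 × ln(3.518) = 0.8818 × 1.258 = 1.109 d.
D_c = (k_d/k_r) L₀ e^(−k_d t_c) = (0.366/1.50) × 17.6 × e^(−0.366×1.109) = 0.2440 × 17.6 × 0.6663 = 2.862 mg/L.

t_c ≈ 1.11 d; D_c ≈ 2.86 mg/L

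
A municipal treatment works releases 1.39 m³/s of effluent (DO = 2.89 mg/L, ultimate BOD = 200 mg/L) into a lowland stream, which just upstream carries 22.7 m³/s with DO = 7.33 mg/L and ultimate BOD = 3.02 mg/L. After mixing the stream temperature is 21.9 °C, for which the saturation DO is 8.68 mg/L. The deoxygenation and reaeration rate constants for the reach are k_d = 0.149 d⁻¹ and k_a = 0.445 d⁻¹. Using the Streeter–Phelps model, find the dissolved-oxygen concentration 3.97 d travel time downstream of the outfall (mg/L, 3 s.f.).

DO ≈ 5.64 mg/L

Mixed DO = (22.7×7.33 + 1.39×2.89)/(22.7+1.39) = 170.4/24.09 = 7.074 mg/L.
Mixed L₀ = (22.7×3.02 + 1.39×200)/(24.09) = 346.6/24.09 = 14.39 mg/L.
Initial deficit D₀ = C_s − DO₀ = 8.68 − 7.074 = 1.606 mg/L.
D(3.97) = [0.149×14.39/(0.445−0.149)](e^(−0.149×3.97) − e^(−0.445×3.97)) + 1.606 e^(−0.445×3.97)
= 7.242 × (0.5535 − 0.1709) + 1.606 × 0.1709 = 3.045 mg/L.
DO = 8.68 − 3.045 = 5.635 mg/L.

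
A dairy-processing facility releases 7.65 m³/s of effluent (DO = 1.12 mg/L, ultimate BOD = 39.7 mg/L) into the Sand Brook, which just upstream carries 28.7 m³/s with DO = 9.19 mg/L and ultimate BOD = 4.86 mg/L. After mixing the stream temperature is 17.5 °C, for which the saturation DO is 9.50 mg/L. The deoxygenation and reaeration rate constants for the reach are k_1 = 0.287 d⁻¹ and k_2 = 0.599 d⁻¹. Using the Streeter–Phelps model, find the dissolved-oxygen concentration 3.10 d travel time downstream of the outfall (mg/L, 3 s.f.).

DO ≈ 6.33 mg/L

Mixed DO = (28.7×9.19 + 7.65×1.12)/(28.7+7.65) = 272.3/36.35 = 7.492 mg/L.
Mixed L₀ = (28.7×4.86 + 7.65×39.7)/(36.35) = 443.2/36.35 = 12.19 mg/L.
Initial deficit D₀ = C_s − DO₀ = 9.50 − 7.492 = 2.008 mg/L.
D(3.10) = [0.287×12.19/(0.599−0.287)](e^(−0.287×3.10) − e^(−0.599×3.10)) + 2.008 e^(−0.599×3.10)
= 11.22 × (0.4108 − 0.1562) + 2.008 × 0.1562 = 3.169 mg/L.
DO = 9.50 − 3.169 = 6.331 mg/L.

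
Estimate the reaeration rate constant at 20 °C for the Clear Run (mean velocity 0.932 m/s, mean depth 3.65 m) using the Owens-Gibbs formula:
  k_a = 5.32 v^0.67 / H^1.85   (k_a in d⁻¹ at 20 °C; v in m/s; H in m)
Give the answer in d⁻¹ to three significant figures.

k_a = 5.32 × 0.932^0.67 / 3.65^1.85 = 5.32 × 0.9539 / 10.97 = 0.4626 d⁻¹.

k_a ≈ 0.463 d⁻¹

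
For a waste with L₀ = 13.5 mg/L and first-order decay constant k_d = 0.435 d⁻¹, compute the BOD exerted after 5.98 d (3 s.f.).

y_t = L₀(1 − e^(−k_d t)) = 13.5 × (1 − e^(−0.435×5.98))
= 13.5 × (1 − 0.07418) = 13.5 × 0.9258 = 12.50 mg/L.

y ≈ 12.5 mg/L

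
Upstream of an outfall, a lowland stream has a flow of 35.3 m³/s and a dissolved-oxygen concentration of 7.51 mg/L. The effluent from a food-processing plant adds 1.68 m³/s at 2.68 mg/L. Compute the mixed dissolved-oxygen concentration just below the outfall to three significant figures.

Flow-weighted mixing: C = (Q_r C_r + Q_w C_w)/(Q_r + Q_w)
= (35.3×7.51 + 1.68×2.68)/(35.3 + 1.68) = 269.6/36.98 = 7.291 mg/L.

7.29 mg/L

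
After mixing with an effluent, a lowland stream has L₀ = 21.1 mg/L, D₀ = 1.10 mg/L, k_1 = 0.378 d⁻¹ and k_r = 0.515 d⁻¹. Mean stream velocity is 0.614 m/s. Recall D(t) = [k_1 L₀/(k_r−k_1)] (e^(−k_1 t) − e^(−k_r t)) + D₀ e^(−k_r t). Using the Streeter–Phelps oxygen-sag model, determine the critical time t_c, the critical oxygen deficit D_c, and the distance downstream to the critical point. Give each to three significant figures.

t_c ≈ 2.12 d; D_c ≈ 6.95 mg/L; x_c ≈ 112 km

With k_r/k_1 = 1.362 and 1 − D₀(k_r−k_1)/(k_1 L₀) = 0.9811,
t_c = ln(1.362 × 0.9811) / (0.515 − 0.378) = ln(1.337) / 0.1370 = 0.2902/0.1370 = 2.118 d.
L(t_c) = L₀ e^(−k_1 t_c) = 21.1 × 0.4490 = 9.474 mg/L, and at the critical point k_r D_c = k_1 L, so D_c = (0.378/0.515) × 9.474 = 6.954 mg/L.
x_c = v t_c = 0.614 m/s × 2.118 d × 86400 s/d = 112400 m ≈ 112 km.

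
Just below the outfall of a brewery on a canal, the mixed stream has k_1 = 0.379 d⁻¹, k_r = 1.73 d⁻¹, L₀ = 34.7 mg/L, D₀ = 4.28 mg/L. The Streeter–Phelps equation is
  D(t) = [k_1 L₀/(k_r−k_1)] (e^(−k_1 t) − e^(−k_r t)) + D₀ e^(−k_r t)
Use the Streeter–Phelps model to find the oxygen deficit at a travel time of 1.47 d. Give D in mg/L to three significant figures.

D ≈ 5.15 mg/L

k_1 L₀/(k_r−k_1) = 0.379×34.7/(1.73−0.379) = 13.15/1.351 = 9.734 mg/L.
e^(−k_1 t) = e^(−0.379×1.470) = 0.5729; e^(−k_r t) = e^(−1.73×1.470) = 0.07862.
D = 9.734 × (0.5729 − 0.07862) + 4.28 × 0.07862 = 4.811 + 0.3365 = 5.148 mg/L.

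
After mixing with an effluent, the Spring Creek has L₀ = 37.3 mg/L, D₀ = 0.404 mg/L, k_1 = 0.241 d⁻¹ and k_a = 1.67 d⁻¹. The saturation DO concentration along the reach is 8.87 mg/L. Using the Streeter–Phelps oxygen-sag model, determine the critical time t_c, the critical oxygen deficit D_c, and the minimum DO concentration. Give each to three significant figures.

t_c ≈ 1.31 d; D_c ≈ 3.93 mg/L; min DO ≈ 4.94 mg/L

At the critical point dD/dt = 0, so k_1 L₀ e^(−k_1 t) = k_a D. Substituting D(t) from the Streeter–Phelps equation and solving for t gives
t_c = ln[(k_a/k_1)(1 − D₀(k_a−k_1)/(k_1 L₀))] / (k_a−k_1).
Here k_a−k_1 = 1.429 d⁻¹ and 1 − D₀(k_a−k_1)/(k_1 L₀) = 1 − 0.404×1.429/(0.241×37.3) = 0.9358, so
t_c = ln(6.929 × 0.9358) / 1.429 = 1.869 / 1.429 = 1.308 d.
L(t_c) = L₀ e^(−k_1 t_c) = 37.3 × 0.7296 = 27.21 mg/L, and at the critical point k_a D_c = k_1 L, so D_c = (0.241/1.67) × 27.21 = 3.927 mg/L.
Minimum DO = C_s − D_c = 8.87 − 3.927 = 4.943 mg/L.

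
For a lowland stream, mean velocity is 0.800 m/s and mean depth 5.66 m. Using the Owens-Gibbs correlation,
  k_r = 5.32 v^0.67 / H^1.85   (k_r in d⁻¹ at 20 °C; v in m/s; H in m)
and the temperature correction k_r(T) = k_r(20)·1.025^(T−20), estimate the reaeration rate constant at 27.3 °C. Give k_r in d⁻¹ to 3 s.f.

k_r(20) = 5.32 × 0.800^0.67 / 5.66^1.85 = 5.32 × 0.8611 / 24.70 = 0.1855 d⁻¹.
k_r(27.3) = 0.1855 × 1.025^(27.3−20) = 0.1855 × 1.198 = 0.2221 d⁻¹.

k_r ≈ 0.222 d⁻¹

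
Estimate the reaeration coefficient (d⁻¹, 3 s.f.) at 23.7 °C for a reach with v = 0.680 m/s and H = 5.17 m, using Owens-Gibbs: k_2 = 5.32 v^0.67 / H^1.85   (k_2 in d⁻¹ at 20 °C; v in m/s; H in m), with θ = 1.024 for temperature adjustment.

k_2 ≈ 0.215 d⁻¹

k_2(20) = 5.32 × 0.680^0.67 / 5.17^1.85 = 5.32 × 0.7723 / 20.89 = 0.1967 d⁻¹.
k_2(23.7) = 0.1967 × 1.024^(23.7−20) = 0.1967 × 1.092 = 0.2147 d⁻¹.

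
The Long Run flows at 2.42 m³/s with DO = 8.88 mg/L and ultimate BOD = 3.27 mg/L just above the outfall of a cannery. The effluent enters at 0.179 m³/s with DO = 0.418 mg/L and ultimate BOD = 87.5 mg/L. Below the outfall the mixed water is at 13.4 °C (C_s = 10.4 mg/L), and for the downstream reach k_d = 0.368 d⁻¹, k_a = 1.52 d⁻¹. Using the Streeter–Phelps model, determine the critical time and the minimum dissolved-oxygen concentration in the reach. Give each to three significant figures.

t_c ≈ 0.108 d; minimum DO ≈ 8.29 mg/L

Mixed DO = (2.42×8.88 + 0.179×0.418)/(2.42+0.179) = 21.56/2.599 = 8.297 mg/L.
Mixed L₀ = (2.42×3.27 + 0.179×87.5)/(2.599) = 23.58/2.599 = 9.071 mg/L.
Initial deficit D₀ = C_s − DO₀ = 10.4 − 8.297 = 2.103 mg/L.
t_c = (1/1.152) ln[(1.52/0.368)(1 − 2.103×1.152/(0.368×9.071))] = 0.8681 × ln(1.133) = 0.1085 d.
D_c = (0.368/1.52) × 9.071 × e^(−0.368×0.1085) = 0.2421 × 9.071 × 0.9609 = 2.110 mg/L.
Minimum DO = 10.4 − 2.110 = 8.290 mg/L.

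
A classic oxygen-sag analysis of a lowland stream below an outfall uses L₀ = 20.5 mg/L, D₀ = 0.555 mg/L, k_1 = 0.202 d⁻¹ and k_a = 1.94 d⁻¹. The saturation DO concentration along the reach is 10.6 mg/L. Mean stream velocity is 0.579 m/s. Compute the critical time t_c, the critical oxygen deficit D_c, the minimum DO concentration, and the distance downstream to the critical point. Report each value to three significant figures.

t_c = [1/(k_a−k_1)] ln[(k_a/k_1)(1 − D₀(k_a−k_1)/(k_1 L₀))]
= [1/(1.94−0.202)] ln[(1.94/0.202)(1 − 0.555×1.738/(0.202×20.5))]
= (1/1.738) ln[9.604 × 0.7671] = 0.5754 × ln(7.367) = 0.5754 × 1.997 = 1.149 d.
D_c = (k_1/k_a) L₀ e^(−k_1 t_c) = (0.202/1.94) × 20.5 × e^(−0.202×1.149) = 0.1041 × 20.5 × 0.7929 = 1.692 mg/L.
Minimum DO = C_s − D_c = 10.6 − 1.692 = 8.908 mg/L.
x_c = v t_c = 0.579 m/s × 1.149 d × 86400 s/d = 57480 m ≈ 57.5 km.

t_c ≈ 1.15 d; D_c ≈ 1.69 mg/L; min DO ≈ 8.91 mg/L; x_c ≈ 57.5 km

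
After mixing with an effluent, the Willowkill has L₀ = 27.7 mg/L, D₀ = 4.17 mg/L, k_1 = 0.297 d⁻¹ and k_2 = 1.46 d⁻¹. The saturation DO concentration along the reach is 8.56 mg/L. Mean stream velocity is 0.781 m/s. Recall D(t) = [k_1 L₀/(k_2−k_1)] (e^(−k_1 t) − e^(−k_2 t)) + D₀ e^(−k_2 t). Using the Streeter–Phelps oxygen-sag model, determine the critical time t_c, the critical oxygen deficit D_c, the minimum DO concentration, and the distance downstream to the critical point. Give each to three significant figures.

t_c ≈ 0.604 d; D_c ≈ 4.71 mg/L; min DO ≈ 3.85 mg/L; x_c ≈ 40.7 km

With k_2/k_1 = 4.916 and 1 − D₀(k_2−k_1)/(k_1 L₀) = 0.4105,
t_c = ln(4.916 × 0.4105) / (1.46 − 0.297) = ln(2.018) / 1.163 = 0.7021/1.163 = 0.6037 d.
D_c = (k_1/k_2) L₀ e^(−k_1 t_c) = (0.297/1.46) × 27.7 × e^(−0.297×0.6037) = 0.2034 × 27.7 × 0.8359 = 4.710 mg/L.
Minimum DO = C_s − D_c = 8.56 − 4.710 = 3.850 mg/L.
x_c = v t_c = 0.781 m/s × 0.6037 d × 86400 s/d = 40740 m ≈ 40.7 km.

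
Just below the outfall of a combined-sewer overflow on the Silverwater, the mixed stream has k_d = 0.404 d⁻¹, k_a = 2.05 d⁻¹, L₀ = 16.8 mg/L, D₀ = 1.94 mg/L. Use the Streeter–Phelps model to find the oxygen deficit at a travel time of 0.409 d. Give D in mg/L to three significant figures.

D ≈ 2.55 mg/L

k_d L₀/(k_a−k_d) = 0.404×16.8/(2.05−0.404) = 6.787/1.646 = 4.123 mg/L.
e^(−k_d t) = e^(−0.404×0.4090) = 0.8477; e^(−k_a t) = e^(−2.05×0.4090) = 0.4324.
D = 4.123 × (0.8477 − 0.4324) + 1.94 × 0.4324 = 1.713 + 0.8388 = 2.551 mg/L.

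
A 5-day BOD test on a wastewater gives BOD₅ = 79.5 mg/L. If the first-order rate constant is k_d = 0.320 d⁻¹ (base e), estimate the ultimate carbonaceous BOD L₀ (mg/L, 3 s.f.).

L₀ ≈ 99.6 mg/L

BOD₅ = L₀(1 − e^(−5k_d)) ⇒ L₀ = BOD₅ / (1 − e^(−5×0.320))
= 79.5 / (1 − 0.2019) = 79.5 / 0.7981 = 99.61 mg/L.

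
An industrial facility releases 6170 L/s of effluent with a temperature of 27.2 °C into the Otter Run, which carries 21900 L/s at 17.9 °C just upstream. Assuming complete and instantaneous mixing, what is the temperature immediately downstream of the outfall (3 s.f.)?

19.9 °C

Flow-weighted mixing: C = (Q_r C_r + Q_w C_w)/(Q_r + Q_w)
= (21900×17.9 + 6170×27.2)/(21900 + 6170) = 559800/28070 = 19.94 °C.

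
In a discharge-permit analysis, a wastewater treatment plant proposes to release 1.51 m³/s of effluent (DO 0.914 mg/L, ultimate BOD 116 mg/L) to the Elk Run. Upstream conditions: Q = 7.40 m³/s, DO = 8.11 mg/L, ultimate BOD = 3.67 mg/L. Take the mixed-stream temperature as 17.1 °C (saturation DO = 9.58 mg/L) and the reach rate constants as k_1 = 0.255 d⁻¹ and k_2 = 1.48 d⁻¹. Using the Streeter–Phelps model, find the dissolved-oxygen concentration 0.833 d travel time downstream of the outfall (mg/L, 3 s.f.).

DO ≈ 6.35 mg/L

Mixed DO = (7.40×8.11 + 1.51×0.914)/(7.40+1.51) = 61.39/8.910 = 6.890 mg/L.
Mixed L₀ = (7.40×3.67 + 1.51×116)/(8.910) = 202.3/8.910 = 22.71 mg/L.
Initial deficit D₀ = C_s − DO₀ = 9.58 − 6.890 = 2.690 mg/L.
D(0.833) = [0.255×22.71/(1.48−0.255)](e^(−0.255×0.833) − e^(−1.48×0.833)) + 2.690 e^(−1.48×0.833)
= 4.727 × (0.8086 − 0.2915) + 2.690 × 0.2915 = 3.228 mg/L.
DO = 9.58 − 3.228 = 6.352 mg/L.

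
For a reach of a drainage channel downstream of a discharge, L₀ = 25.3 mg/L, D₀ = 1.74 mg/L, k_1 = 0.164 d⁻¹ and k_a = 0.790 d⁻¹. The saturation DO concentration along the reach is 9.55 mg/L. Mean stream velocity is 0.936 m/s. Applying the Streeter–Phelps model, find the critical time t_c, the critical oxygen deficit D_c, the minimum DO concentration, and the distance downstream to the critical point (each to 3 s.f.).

t_c ≈ 2.03 d; D_c ≈ 3.77 mg/L; min DO ≈ 5.78 mg/L; x_c ≈ 164 km

t_c = [1/(k_a−k_1)] ln[(k_a/k_1)(1 − D₀(k_a−k_1)/(k_1 L₀))]
= [1/(0.790−0.164)] ln[(0.790/0.164)(1 − 1.74×0.6260/(0.164×25.3))]
= (1/0.6260) ln[4.817 × 0.7375] = 1.597 × ln(3.553) = 1.597 × 1.268 = 2.025 d.
D_c = (k_1/k_a) L₀ e^(−k_1 t_c) = (0.164/0.790) × 25.3 × e^(−0.164×2.025) = 0.2076 × 25.3 × 0.7174 = 3.768 mg/L.
Minimum DO = C_s − D_c = 9.55 − 3.768 = 5.782 mg/L.
x_c = v t_c = 0.936 m/s × 2.025 d × 86400 s/d = 163800 m ≈ 164 km.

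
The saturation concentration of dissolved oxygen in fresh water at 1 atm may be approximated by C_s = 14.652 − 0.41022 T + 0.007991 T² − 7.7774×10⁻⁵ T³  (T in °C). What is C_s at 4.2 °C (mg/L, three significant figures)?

C_s ≈ 13.1 mg/L

C_s = 14.652 − 0.41022×4.2 + 0.007991×4.2² − 7.7774×10⁻⁵×4.2³ = 13.06 mg/L.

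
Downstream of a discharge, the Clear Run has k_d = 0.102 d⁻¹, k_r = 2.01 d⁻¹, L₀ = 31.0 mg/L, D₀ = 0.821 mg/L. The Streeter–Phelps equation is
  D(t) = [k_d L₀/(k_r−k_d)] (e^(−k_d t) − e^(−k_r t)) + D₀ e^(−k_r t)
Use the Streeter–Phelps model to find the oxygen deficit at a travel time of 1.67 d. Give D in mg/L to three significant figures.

k_d L₀/(k_r−k_d) = 0.102×31.0/(2.01−0.102) = 3.162/1.908 = 1.657 mg/L.
e^(−k_d t) = e^(−0.102×1.670) = 0.8434; e^(−k_r t) = e^(−2.01×1.670) = 0.03485.
D = 1.657 × (0.8434 − 0.03485) + 0.821 × 0.03485 = 1.340 + 0.02861 = 1.369 mg/L.

D ≈ 1.37 mg/L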